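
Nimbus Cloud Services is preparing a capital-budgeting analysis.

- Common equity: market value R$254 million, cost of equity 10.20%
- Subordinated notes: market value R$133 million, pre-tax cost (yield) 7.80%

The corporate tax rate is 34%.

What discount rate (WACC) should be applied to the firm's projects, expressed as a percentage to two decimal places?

8.46%

Total capital V = 254 + 133 = 387.
Equity: weight = 254/387 = 0.6563; cost = 10.2%.
Subordinated notes: weight = 133/387 = 0.3437; after-tax cost = 7.8% × (1 − 34%) = 5.1480%.
WACC = 0.6563 × 10.2000% + 0.3437 × 5.1480% = 8.4638%.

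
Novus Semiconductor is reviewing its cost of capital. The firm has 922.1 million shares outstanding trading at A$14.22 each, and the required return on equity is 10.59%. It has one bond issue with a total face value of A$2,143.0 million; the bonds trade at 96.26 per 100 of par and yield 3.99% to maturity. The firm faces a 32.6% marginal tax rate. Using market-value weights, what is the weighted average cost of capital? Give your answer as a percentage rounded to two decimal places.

Market value of equity E = 14.22 × 922.1m = 13112.262m. Market value of debt D = 2143m × 96.26/100 = 2062.8518m.
Total capital V = 13112.262 + 2062.8518 = 15175.1138.
Equity: weight = 13112.262/15175.1138 = 0.8641; cost = 10.59%.
Bonds outstanding: weight = 2062.8518/15175.1138 = 0.1359; after-tax cost = 3.99% × (1 − 32.6%) = 2.6893%.
WACC = 0.8641 × 10.5900% + 0.1359 × 2.6893% = 9.5160%.

9.52%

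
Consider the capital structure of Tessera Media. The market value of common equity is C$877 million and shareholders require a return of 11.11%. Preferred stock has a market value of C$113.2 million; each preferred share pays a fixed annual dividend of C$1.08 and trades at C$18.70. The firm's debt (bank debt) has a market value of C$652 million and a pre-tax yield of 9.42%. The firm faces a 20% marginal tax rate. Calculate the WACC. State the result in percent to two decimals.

Cost of preferred: Rp = 1.08 / 18.7 = 5.7754%.
Total capital V = 877 + 113.2 + 652 = 1642.2.
Equity: weight = 877/1642.2 = 0.5340; cost = 11.11%.
Preferred: weight = 113.2/1642.2 = 0.0689; cost = 5.7754%.
Bank debt: weight = 652/1642.2 = 0.3970; after-tax cost = 9.42% × (1 − 20%) = 7.5360%.
WACC = 0.5340 × 11.1100% + 0.0689 × 5.7754% + 0.3970 × 7.5360% = 9.3233%.

9.32%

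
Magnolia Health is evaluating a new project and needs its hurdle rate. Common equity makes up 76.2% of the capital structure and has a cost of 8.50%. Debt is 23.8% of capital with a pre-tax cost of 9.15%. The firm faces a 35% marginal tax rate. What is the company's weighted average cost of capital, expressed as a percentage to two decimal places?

After-tax cost of debt = 9.15% × (1 − 35%) = 5.9475%.
WACC = 0.762 × 8.5000% + 0.238 × 5.9475% = 7.8925%.

7.89%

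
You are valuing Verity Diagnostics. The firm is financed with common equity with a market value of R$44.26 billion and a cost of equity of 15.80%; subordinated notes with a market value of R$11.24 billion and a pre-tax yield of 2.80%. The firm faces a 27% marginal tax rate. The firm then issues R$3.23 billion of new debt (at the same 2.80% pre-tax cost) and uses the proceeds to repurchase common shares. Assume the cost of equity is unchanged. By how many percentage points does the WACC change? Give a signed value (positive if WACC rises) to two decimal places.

Current WACC:
Total capital V = 44.26 + 11.24 = 55.5.
Equity: weight = 44.26/55.5 = 0.7975; cost = 15.8%.
Subordinated notes: weight = 11.24/55.5 = 0.2025; after-tax cost = 2.8% × (1 − 27%) = 2.0440%.
WACC = 0.7975 × 15.8000% + 0.2025 × 2.0440% = 13.0141%.
After the change:
Total capital V = 41.03 + 14.47 = 55.5.
Equity: weight = 41.03/55.5 = 0.7393; cost = 15.8%.
Subordinated notes: weight = 14.47/55.5 = 0.2607; after-tax cost = 2.8% × (1 − 27%) = 2.0440%.
WACC = 0.7393 × 15.8000% + 0.2607 × 2.0440% = 12.2135%.
Change in WACC = 12.2135% − 13.0141% = -0.8006 pp.

-0.80 pp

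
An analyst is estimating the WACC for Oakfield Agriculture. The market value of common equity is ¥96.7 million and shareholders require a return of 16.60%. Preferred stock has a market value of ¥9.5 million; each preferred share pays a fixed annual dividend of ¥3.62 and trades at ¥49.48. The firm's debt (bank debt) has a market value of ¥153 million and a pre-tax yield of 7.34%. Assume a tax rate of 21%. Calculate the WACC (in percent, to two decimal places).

9.88%

Cost of preferred: Rp = 3.62 / 49.48 = 7.3161%.
Total capital V = 96.7 + 9.5 + 153 = 259.2.
Equity: weight = 96.7/259.2 = 0.3731; cost = 16.6%.
Preferred: weight = 9.5/259.2 = 0.0367; cost = 7.3161%.
Bank debt: weight = 153/259.2 = 0.5903; after-tax cost = 7.34% × (1 − 21%) = 5.7986%.
WACC = 0.3731 × 16.6000% + 0.0367 × 7.3161% + 0.5903 × 5.7986% = 9.8839%.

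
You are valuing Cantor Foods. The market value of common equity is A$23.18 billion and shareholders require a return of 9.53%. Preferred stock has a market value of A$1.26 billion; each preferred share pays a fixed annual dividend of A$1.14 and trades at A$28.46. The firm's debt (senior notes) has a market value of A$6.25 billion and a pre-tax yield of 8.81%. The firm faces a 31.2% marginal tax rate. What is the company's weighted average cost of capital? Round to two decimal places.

Cost of preferred: Rp = 1.14 / 28.46 = 4.0056%.
Total capital V = 23.18 + 1.26 + 6.25 = 30.69.
Equity: weight = 23.18/30.69 = 0.7553; cost = 9.53%.
Preferred: weight = 1.26/30.69 = 0.0411; cost = 4.0056%.
Senior notes: weight = 6.25/30.69 = 0.2036; after-tax cost = 8.81% × (1 − 31.2%) = 6.0613%.
WACC = 0.7553 × 9.5300% + 0.0411 × 4.0056% + 0.2036 × 6.0613% = 8.5968%.

8.60%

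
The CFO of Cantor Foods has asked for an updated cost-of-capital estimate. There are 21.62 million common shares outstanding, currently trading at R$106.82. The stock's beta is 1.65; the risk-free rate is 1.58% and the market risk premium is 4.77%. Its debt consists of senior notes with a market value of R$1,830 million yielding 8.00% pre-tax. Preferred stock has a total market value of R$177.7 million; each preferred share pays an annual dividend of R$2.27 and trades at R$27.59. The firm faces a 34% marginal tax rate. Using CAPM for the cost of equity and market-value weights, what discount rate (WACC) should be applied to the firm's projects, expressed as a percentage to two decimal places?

7.63%

Cost of equity via CAPM: Re = 1.58% + 1.65 × 4.77% = 9.4505%.
Cost of preferred: Rp = 2.27 / 27.59 = 8.2276%.
Market value of equity E = 106.82 × 21.62m = 2309.4484m.
Total capital V = 2309.4484 + 177.7 + 1830 = 4317.1484.
Equity: weight = 2309.4484/4317.1484 = 0.5349; cost = 9.4505%.
Preferred: weight = 177.7/4317.1484 = 0.0412; cost = 8.2276%.
Senior notes: weight = 1830/4317.1484 = 0.4239; after-tax cost = 8% × (1 − 34%) = 5.2800%.
WACC = 0.5349 × 9.4505% + 0.0412 × 8.2276% + 0.4239 × 5.2800% = 7.6323%.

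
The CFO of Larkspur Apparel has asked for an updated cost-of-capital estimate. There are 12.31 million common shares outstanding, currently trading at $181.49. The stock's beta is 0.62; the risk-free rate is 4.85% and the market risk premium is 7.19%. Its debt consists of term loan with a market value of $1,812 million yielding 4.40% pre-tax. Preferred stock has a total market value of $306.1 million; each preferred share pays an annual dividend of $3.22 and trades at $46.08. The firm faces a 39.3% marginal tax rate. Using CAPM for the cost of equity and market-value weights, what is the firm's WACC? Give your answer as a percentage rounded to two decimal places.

6.38%

Cost of equity via CAPM: Re = 4.85% + 0.62 × 7.19% = 9.3078%.
Cost of preferred: Rp = 3.22 / 46.08 = 6.9878%.
Market value of equity E = 181.49 × 12.31m = 2234.1419m.
Total capital V = 2234.1419 + 306.1 + 1812 = 4352.2419.
Equity: weight = 2234.1419/4352.2419 = 0.5133; cost = 9.3078%.
Preferred: weight = 306.1/4352.2419 = 0.0703; cost = 6.9878%.
Term loan: weight = 1812/4352.2419 = 0.4163; after-tax cost = 4.4% × (1 − 39.3%) = 2.6708%.
WACC = 0.5133 × 9.3078% + 0.0703 × 6.9878% + 0.4163 × 2.6708% = 6.3814%.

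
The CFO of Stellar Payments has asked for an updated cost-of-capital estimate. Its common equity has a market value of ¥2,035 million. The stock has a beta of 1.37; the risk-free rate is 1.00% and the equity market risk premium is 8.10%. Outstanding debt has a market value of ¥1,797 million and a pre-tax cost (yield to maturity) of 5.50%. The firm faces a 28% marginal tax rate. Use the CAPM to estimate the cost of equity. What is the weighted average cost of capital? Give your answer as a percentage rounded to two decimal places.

8.28%

Cost of equity via CAPM: Re = 1.0% + 1.37 × 8.1% = 12.0970%.
Total capital V = 2035 + 1797 = 3832.
Equity: weight = 2035/3832 = 0.5311; cost = 12.097%.
Debt: weight = 1797/3832 = 0.4689; after-tax cost = 5.5% × (1 − 28%) = 3.9600%.
WACC = 0.5311 × 12.0970% + 0.4689 × 3.9600% = 8.2812%.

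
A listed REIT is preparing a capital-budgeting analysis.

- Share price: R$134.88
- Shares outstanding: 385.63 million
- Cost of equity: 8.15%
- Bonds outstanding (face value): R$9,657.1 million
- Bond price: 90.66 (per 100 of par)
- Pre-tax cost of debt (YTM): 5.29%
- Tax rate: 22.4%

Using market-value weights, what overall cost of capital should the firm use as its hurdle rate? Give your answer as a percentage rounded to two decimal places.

7.57%

Market value of equity E = 134.88 × 385.63m = 52013.7744m. Market value of debt D = 9657.1m × 90.66/100 = 8755.12686m.
Total capital V = 52013.7744 + 8755.12686 = 60768.90126.
Equity: weight = 52013.7744/60768.90126 = 0.8559; cost = 8.15%.
Bonds outstanding: weight = 8755.12686/60768.90126 = 0.1441; after-tax cost = 5.29% × (1 − 22.4%) = 4.1050%.
WACC = 0.8559 × 8.1500% + 0.1441 × 4.1050% = 7.5672%.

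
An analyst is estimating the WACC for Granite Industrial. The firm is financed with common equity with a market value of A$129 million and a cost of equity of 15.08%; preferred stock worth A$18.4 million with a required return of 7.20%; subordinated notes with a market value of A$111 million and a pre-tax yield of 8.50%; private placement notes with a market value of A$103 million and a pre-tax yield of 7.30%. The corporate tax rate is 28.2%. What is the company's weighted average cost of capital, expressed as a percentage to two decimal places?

Total capital V = 129 + 18.4 + 111 + 103 = 361.4.
Equity: weight = 129/361.4 = 0.3569; cost = 15.08%.
Preferred: weight = 18.4/361.4 = 0.0509; cost = 7.2%.
Subordinated notes: weight = 111/361.4 = 0.3071; after-tax cost = 8.5% × (1 − 28.2%) = 6.1030%.
Private placement notes: weight = 103/361.4 = 0.2850; after-tax cost = 7.3% × (1 − 28.2%) = 5.2414%.
WACC = 0.3569 × 15.0800% + 0.0509 × 7.2000% + 0.3071 × 6.1030% + 0.2850 × 5.2414% = 9.1176%.

9.12%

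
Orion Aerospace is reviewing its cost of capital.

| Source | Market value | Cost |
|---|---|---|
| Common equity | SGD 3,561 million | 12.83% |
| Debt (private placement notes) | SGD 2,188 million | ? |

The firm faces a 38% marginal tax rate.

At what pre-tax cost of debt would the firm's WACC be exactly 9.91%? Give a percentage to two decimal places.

8.32%

Total capital V = 3561 + 2188 = 5749.
Equity weight = 3561/5749 = 0.6194.
Private placement notes weight = 2188/5749 = 0.3806.
Equity contribution = 0.6194 × 12.83% = 7.9471%.
Remaining for debt = 9.91% − 7.9471% = 1.9629%.
Rd × (1 − 38%) × 0.3806 = 1.9629%  ⇒  Rd = 8.3188%.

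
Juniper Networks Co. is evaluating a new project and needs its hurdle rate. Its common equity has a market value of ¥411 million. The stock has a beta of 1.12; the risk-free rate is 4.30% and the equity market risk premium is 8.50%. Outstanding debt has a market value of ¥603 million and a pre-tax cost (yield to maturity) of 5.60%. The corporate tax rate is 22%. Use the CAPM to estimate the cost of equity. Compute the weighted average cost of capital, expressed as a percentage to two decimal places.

Cost of equity via CAPM: Re = 4.3% + 1.12 × 8.5% = 13.8200%.
Total capital V = 411 + 603 = 1014.
Equity: weight = 411/1014 = 0.4053; cost = 13.82%.
Debt: weight = 603/1014 = 0.5947; after-tax cost = 5.6% × (1 − 22%) = 4.3680%.
WACC = 0.4053 × 13.8200% + 0.5947 × 4.3680% = 8.1991%.

8.20%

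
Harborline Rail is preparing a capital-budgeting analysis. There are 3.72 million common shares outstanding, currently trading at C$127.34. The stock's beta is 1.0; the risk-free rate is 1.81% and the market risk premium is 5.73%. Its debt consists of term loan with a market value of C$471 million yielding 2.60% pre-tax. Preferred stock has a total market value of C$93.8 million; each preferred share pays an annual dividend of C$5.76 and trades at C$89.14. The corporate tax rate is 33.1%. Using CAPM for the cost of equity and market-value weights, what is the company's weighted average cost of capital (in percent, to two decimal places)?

4.81%

Cost of equity via CAPM: Re = 1.81% + 1.0 × 5.73% = 7.5400%.
Cost of preferred: Rp = 5.76 / 89.14 = 6.4617%.
Market value of equity E = 127.34 × 3.72m = 473.7048m.
Total capital V = 473.7048 + 93.8 + 471 = 1038.5048.
Equity: weight = 473.7048/1038.5048 = 0.4561; cost = 7.54%.
Preferred: weight = 93.8/1038.5048 = 0.0903; cost = 6.4617%.
Term loan: weight = 471/1038.5048 = 0.4535; after-tax cost = 2.6% × (1 − 33.1%) = 1.7394%.
WACC = 0.4561 × 7.5400% + 0.0903 × 6.4617% + 0.4535 × 1.7394% = 4.8118%.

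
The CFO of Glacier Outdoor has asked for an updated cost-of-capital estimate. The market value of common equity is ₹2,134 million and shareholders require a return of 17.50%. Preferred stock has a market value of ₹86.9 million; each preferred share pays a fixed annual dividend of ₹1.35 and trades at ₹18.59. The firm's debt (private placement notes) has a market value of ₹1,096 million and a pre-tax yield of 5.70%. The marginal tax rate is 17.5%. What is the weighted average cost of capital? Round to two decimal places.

Cost of preferred: Rp = 1.35 / 18.59 = 7.2620%.
Total capital V = 2134 + 86.9 + 1096 = 3316.9.
Equity: weight = 2134/3316.9 = 0.6434; cost = 17.5%.
Preferred: weight = 86.9/3316.9 = 0.0262; cost = 7.262%.
Private placement notes: weight = 1096/3316.9 = 0.3304; after-tax cost = 5.7% × (1 − 17.5%) = 4.7025%.
WACC = 0.6434 × 17.5000% + 0.0262 × 7.2620% + 0.3304 × 4.7025% = 13.0031%.

13.00%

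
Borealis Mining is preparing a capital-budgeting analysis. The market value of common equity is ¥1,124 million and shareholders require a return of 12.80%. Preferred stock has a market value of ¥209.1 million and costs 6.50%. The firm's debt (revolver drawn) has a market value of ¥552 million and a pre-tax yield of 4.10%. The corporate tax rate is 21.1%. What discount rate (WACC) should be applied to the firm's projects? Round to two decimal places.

Total capital V = 1124 + 209.1 + 552 = 1885.1.
Equity: weight = 1124/1885.1 = 0.5963; cost = 12.8%.
Preferred: weight = 209.1/1885.1 = 0.1109; cost = 6.5%.
Revolver drawn: weight = 552/1885.1 = 0.2928; after-tax cost = 4.1% × (1 − 21.1%) = 3.2349%.
WACC = 0.5963 × 12.8000% + 0.1109 × 6.5000% + 0.2928 × 3.2349% = 9.3003%.

9.30%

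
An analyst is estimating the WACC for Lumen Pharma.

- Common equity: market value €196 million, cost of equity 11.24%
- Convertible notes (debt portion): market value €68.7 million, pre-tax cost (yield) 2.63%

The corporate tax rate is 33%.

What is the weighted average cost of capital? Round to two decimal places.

8.78%

Total capital V = 196 + 68.7 = 264.7.
Equity: weight = 196/264.7 = 0.7405; cost = 11.24%.
Convertible notes (debt portion): weight = 68.7/264.7 = 0.2595; after-tax cost = 2.63% × (1 − 33%) = 1.7621%.
WACC = 0.7405 × 11.2400% + 0.2595 × 1.7621% = 8.7801%.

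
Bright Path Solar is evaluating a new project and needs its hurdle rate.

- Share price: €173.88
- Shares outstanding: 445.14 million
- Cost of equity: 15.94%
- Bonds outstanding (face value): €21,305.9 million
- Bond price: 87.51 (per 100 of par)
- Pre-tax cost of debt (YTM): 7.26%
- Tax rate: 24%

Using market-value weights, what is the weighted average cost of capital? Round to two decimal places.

13.92%

Market value of equity E = 173.88 × 445.14m = 77400.9432m. Market value of debt D = 21305.9m × 87.51/100 = 18644.79309m.
Total capital V = 77400.9432 + 18644.79309 = 96045.73629.
Equity: weight = 77400.9432/96045.73629 = 0.8059; cost = 15.94%.
Bonds outstanding: weight = 18644.79309/96045.73629 = 0.1941; after-tax cost = 7.26% × (1 − 24%) = 5.5176%.
WACC = 0.8059 × 15.9400% + 0.1941 × 5.5176% = 13.9168%.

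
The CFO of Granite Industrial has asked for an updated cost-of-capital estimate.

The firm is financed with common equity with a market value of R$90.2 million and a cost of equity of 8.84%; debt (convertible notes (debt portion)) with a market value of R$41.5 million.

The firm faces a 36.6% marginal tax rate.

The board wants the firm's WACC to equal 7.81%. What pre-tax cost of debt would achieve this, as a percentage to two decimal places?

8.79%

Total capital V = 90.2 + 41.5 = 131.7.
Equity weight = 90.2/131.7 = 0.6849.
Convertible notes (debt portion) weight = 41.5/131.7 = 0.3151.
Equity contribution = 0.6849 × 8.84% = 6.0544%.
Remaining for debt = 7.81% − 6.0544% = 1.7556%.
Rd × (1 − 36.6%) × 0.3151 = 1.7556%  ⇒  Rd = 8.7875%.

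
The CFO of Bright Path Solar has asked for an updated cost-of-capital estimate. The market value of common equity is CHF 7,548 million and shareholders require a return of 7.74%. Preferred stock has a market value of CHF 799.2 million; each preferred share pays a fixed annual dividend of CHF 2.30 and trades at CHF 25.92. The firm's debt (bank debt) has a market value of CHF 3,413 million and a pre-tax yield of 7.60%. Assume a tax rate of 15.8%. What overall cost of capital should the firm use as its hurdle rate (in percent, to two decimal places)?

7.43%

Cost of preferred: Rp = 2.3 / 25.92 = 8.8735%.
Total capital V = 7548 + 799.2 + 3413 = 11760.2.
Equity: weight = 7548/11760.2 = 0.6418; cost = 7.74%.
Preferred: weight = 799.2/11760.2 = 0.0680; cost = 8.8735%.
Bank debt: weight = 3413/11760.2 = 0.2902; after-tax cost = 7.6% × (1 − 15.8%) = 6.3992%.
WACC = 0.6418 × 7.7400% + 0.0680 × 8.8735% + 0.2902 × 6.3992% = 7.4279%.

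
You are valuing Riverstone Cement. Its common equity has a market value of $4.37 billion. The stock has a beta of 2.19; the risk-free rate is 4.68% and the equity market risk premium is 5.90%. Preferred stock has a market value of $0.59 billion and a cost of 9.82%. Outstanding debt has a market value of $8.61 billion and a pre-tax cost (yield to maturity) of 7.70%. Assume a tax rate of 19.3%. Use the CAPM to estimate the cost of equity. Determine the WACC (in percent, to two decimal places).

Cost of equity via CAPM: Re = 4.68% + 2.19 × 5.9% = 17.6010%.
Total capital V = 4.37 + 0.59 + 8.61 = 13.57.
Equity: weight = 4.37/13.57 = 0.3220; cost = 17.601%.
Preferred: weight = 0.59/13.57 = 0.0435; cost = 9.82%.
Debt: weight = 8.61/13.57 = 0.6345; after-tax cost = 7.7% × (1 − 19.3%) = 6.2139%.
WACC = 0.3220 × 17.6010% + 0.0435 × 9.8200% + 0.6345 × 6.2139% = 10.0377%.

10.04%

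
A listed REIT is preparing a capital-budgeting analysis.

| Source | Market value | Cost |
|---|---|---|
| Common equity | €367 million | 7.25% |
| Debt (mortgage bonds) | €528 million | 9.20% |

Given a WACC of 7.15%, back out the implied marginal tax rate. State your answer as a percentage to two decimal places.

23.04%

Total capital V = 367 + 528 = 895.
Equity weight = 367/895 = 0.4101.
Mortgage bonds weight = 528/895 = 0.5899.
Equity contribution = 0.4101 × 7.25% = 2.9729%.
Debt contribution must be 7.15% − 2.9729% = 4.1771%.
0.5899 × 9.2% × (1 − T) = 4.1771%  ⇒  (1 − T) = 0.7696.
T = 23.0381%.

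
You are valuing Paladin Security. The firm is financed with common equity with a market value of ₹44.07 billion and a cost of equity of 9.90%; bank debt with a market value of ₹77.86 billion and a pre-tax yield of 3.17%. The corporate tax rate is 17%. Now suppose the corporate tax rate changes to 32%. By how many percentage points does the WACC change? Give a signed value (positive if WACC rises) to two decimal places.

Current WACC:
Total capital V = 44.07 + 77.86 = 121.93.
Equity: weight = 44.07/121.93 = 0.3614; cost = 9.9%.
Bank debt: weight = 77.86/121.93 = 0.6386; after-tax cost = 3.17% × (1 − 17%) = 2.6311%.
WACC = 0.3614 × 9.9000% + 0.6386 × 2.6311% = 5.2583%.
After the change:
Total capital V = 44.07 + 77.86 = 121.93.
Equity: weight = 44.07/121.93 = 0.3614; cost = 9.9%.
Bank debt: weight = 77.86/121.93 = 0.6386; after-tax cost = 3.17% × (1 − 32%) = 2.1556%.
WACC = 0.3614 × 9.9000% + 0.6386 × 2.1556% = 4.9547%.
Change in WACC = 4.9547% − 5.2583% = -0.3036 pp.

-0.30 pp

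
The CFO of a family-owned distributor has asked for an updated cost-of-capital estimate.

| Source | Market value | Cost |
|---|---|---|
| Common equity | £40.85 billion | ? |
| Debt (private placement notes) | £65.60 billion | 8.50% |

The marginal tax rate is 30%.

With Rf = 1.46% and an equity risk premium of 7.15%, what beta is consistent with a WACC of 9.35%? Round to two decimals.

1.87

Total capital V = 40.85 + 65.6 = 106.45.
Equity weight = 40.85/106.45 = 0.3837.
Private placement notes weight = 65.6/106.45 = 0.6163.
Debt contribution = 0.6163 × 8.5% × (1 − 30%) = 3.6667%.
Required equity contribution = 9.35% − 3.6667% = 5.6833%  ⇒  Re = 14.8100%.
CAPM: 14.8100% = 1.46% + β × 7.15%  ⇒  β = 1.8671.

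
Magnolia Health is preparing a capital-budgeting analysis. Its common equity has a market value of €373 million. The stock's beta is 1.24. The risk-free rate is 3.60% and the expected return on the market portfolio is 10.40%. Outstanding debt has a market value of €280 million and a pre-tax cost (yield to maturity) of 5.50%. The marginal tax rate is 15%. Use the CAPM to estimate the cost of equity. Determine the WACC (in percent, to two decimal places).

Market risk premium = 10.4% − 3.6% = 6.8%.
Cost of equity via CAPM: Re = 3.6% + 1.24 × 6.8% = 12.0320%.
Total capital V = 373 + 280 = 653.
Equity: weight = 373/653 = 0.5712; cost = 12.032%.
Debt: weight = 280/653 = 0.4288; after-tax cost = 5.5% × (1 − 15%) = 4.6750%.
WACC = 0.5712 × 12.0320% + 0.4288 × 4.6750% = 8.8774%.

8.88%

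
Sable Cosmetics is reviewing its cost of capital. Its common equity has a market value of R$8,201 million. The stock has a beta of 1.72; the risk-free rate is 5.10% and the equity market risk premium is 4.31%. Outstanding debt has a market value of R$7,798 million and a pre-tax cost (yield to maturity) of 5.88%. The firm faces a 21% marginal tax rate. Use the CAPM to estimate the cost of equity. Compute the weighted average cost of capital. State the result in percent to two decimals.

Cost of equity via CAPM: Re = 5.1% + 1.72 × 4.31% = 12.5132%.
Total capital V = 8201 + 7798 = 15999.
Equity: weight = 8201/15999 = 0.5126; cost = 12.5132%.
Debt: weight = 7798/15999 = 0.4874; after-tax cost = 5.88% × (1 − 21%) = 4.6452%.
WACC = 0.5126 × 12.5132% + 0.4874 × 4.6452% = 8.6783%.

8.68%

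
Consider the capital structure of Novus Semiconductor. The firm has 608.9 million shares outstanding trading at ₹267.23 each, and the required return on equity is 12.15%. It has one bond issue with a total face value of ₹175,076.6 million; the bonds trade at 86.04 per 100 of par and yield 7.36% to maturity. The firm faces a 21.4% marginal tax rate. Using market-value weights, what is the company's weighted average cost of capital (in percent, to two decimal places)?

Market value of equity E = 267.23 × 608.9m = 162716.347m. Market value of debt D = 175076.6m × 86.04/100 = 150635.90664m.
Total capital V = 162716.347 + 150635.90664 = 313352.25364.
Equity: weight = 162716.347/313352.25364 = 0.5193; cost = 12.15%.
Bonds outstanding: weight = 150635.90664/313352.25364 = 0.4807; after-tax cost = 7.36% × (1 − 21.4%) = 5.7850%.
WACC = 0.5193 × 12.1500% + 0.4807 × 5.7850% = 9.0902%.

9.09%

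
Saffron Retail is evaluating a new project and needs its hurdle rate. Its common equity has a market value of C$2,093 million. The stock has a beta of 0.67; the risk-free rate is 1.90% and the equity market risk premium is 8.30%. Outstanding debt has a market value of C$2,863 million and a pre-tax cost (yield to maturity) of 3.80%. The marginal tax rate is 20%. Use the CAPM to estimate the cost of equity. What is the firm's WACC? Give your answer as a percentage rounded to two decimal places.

4.91%

Cost of equity via CAPM: Re = 1.9% + 0.67 × 8.3% = 7.4610%.
Total capital V = 2093 + 2863 = 4956.
Equity: weight = 2093/4956 = 0.4223; cost = 7.461%.
Debt: weight = 2863/4956 = 0.5777; after-tax cost = 3.8% × (1 − 20%) = 3.0400%.
WACC = 0.4223 × 7.4610% + 0.5777 × 3.0400% = 4.9071%.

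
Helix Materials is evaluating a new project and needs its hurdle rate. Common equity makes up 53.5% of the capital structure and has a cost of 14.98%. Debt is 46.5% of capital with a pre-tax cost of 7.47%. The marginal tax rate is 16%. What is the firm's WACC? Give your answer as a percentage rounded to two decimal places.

10.93%

After-tax cost of debt = 7.47% × (1 − 16%) = 6.2748%.
WACC = 0.535 × 14.9800% + 0.465 × 6.2748% = 10.9321%.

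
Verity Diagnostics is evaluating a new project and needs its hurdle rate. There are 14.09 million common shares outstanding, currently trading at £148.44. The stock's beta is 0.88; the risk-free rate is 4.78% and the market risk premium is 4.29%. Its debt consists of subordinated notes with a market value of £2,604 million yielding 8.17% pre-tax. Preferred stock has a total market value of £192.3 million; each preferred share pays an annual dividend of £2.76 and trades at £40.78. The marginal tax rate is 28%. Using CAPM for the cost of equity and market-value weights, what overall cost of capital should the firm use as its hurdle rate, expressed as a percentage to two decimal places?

Cost of equity via CAPM: Re = 4.78% + 0.88 × 4.29% = 8.5552%.
Cost of preferred: Rp = 2.76 / 40.78 = 6.7680%.
Market value of equity E = 148.44 × 14.09m = 2091.5196m.
Total capital V = 2091.5196 + 192.3 + 2604 = 4887.8196.
Equity: weight = 2091.5196/4887.8196 = 0.4279; cost = 8.5552%.
Preferred: weight = 192.3/4887.8196 = 0.0393; cost = 6.768%.
Subordinated notes: weight = 2604/4887.8196 = 0.5328; after-tax cost = 8.17% × (1 − 28%) = 5.8824%.
WACC = 0.4279 × 8.5552% + 0.0393 × 6.7680% + 0.5328 × 5.8824% = 7.0609%.

7.06%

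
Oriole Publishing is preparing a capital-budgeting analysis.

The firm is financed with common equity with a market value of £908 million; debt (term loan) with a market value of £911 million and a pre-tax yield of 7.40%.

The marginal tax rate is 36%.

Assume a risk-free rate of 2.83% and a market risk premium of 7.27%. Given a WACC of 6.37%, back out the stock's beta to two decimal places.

Total capital V = 908 + 911 = 1819.
Equity weight = 908/1819 = 0.4992.
Term loan weight = 911/1819 = 0.5008.
Debt contribution = 0.5008 × 7.4% × (1 − 36%) = 2.3719%.
Required equity contribution = 6.37% − 2.3719% = 3.9981%  ⇒  Re = 8.0094%.
CAPM: 8.0094% = 2.83% + β × 7.27%  ⇒  β = 0.7124.

0.71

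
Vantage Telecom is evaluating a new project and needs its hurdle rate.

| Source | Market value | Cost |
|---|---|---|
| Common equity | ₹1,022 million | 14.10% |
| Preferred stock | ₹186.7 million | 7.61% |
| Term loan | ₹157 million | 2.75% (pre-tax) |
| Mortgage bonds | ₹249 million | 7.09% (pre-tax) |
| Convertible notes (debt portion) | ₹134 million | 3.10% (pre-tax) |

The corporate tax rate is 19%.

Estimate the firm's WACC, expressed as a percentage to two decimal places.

10.26%

Total capital V = 1022 + 186.7 + 157 + 249 + 134 = 1748.7.
Equity: weight = 1022/1748.7 = 0.5844; cost = 14.1%.
Preferred: weight = 186.7/1748.7 = 0.1068; cost = 7.61%.
Term loan: weight = 157/1748.7 = 0.0898; after-tax cost = 2.75% × (1 − 19%) = 2.2275%.
Mortgage bonds: weight = 249/1748.7 = 0.1424; after-tax cost = 7.09% × (1 − 19%) = 5.7429%.
Convertible notes (debt portion): weight = 134/1748.7 = 0.0766; after-tax cost = 3.1% × (1 − 19%) = 2.5110%.
WACC = 0.5844 × 14.1000% + 0.1068 × 7.6100% + 0.0898 × 2.2275% + 0.1424 × 5.7429% + 0.0766 × 2.5110% = 10.2631%.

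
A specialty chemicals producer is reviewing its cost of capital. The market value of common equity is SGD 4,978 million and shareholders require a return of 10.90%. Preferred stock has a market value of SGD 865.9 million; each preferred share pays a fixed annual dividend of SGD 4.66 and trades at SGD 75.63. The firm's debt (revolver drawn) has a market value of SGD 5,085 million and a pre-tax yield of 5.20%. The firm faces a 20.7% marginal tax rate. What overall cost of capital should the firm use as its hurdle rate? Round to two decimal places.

7.37%

Cost of preferred: Rp = 4.66 / 75.63 = 6.1616%.
Total capital V = 4978 + 865.9 + 5085 = 10928.9.
Equity: weight = 4978/10928.9 = 0.4555; cost = 10.9%.
Preferred: weight = 865.9/10928.9 = 0.0792; cost = 6.1616%.
Revolver drawn: weight = 5085/10928.9 = 0.4653; after-tax cost = 5.2% × (1 − 20.7%) = 4.1236%.
WACC = 0.4555 × 10.9000% + 0.0792 × 6.1616% + 0.4653 × 4.1236% = 7.3717%.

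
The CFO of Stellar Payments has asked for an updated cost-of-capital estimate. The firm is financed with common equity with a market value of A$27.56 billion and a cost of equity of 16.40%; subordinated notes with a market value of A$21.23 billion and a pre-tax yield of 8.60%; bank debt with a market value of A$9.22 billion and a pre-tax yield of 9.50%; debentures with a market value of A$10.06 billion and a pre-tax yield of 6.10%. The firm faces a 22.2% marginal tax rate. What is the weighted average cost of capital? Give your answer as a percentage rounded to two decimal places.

10.43%

Total capital V = 27.56 + 21.23 + 9.22 + 10.06 = 68.07.
Equity: weight = 27.56/68.07 = 0.4049; cost = 16.4%.
Subordinated notes: weight = 21.23/68.07 = 0.3119; after-tax cost = 8.6% × (1 − 22.2%) = 6.6908%.
Bank debt: weight = 9.22/68.07 = 0.1354; after-tax cost = 9.5% × (1 − 22.2%) = 7.3910%.
Debentures: weight = 10.06/68.07 = 0.1478; after-tax cost = 6.1% × (1 − 22.2%) = 4.7458%.
WACC = 0.4049 × 16.4000% + 0.3119 × 6.6908% + 0.1354 × 7.3910% + 0.1478 × 4.7458% = 10.4292%.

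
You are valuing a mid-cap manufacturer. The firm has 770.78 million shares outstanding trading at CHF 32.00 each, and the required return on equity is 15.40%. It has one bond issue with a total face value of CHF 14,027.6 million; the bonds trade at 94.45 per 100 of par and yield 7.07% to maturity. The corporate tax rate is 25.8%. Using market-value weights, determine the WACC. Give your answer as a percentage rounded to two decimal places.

Market value of equity E = 32.0 × 770.78m = 24664.96m. Market value of debt D = 14027.6m × 94.45/100 = 13249.0682m.
Total capital V = 24664.96 + 13249.0682 = 37914.0282.
Equity: weight = 24664.96/37914.0282 = 0.6505; cost = 15.4%.
Bonds outstanding: weight = 13249.0682/37914.0282 = 0.3495; after-tax cost = 7.07% × (1 − 25.8%) = 5.2459%.
WACC = 0.6505 × 15.4000% + 0.3495 × 5.2459% = 11.8517%.

11.85%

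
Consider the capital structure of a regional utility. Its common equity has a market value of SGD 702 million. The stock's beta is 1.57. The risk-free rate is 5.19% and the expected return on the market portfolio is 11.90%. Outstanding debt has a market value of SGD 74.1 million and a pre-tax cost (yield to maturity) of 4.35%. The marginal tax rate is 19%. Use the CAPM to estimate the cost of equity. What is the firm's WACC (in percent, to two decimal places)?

14.56%

Market risk premium = 11.9% − 5.19% = 6.71%.
Cost of equity via CAPM: Re = 5.19% + 1.57 × 6.71% = 15.7247%.
Total capital V = 702 + 74.1 = 776.1.
Equity: weight = 702/776.1 = 0.9045; cost = 15.7247%.
Debt: weight = 74.1/776.1 = 0.0955; after-tax cost = 4.35% × (1 − 19%) = 3.5235%.
WACC = 0.9045 × 15.7247% + 0.0955 × 3.5235% = 14.5598%.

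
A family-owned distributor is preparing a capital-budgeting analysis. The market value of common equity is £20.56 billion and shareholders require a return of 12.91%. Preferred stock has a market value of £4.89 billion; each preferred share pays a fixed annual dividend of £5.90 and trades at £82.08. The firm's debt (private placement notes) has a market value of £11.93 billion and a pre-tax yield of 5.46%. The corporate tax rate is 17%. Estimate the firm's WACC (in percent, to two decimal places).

Cost of preferred: Rp = 5.9 / 82.08 = 7.1881%.
Total capital V = 20.56 + 4.89 + 11.93 = 37.38.
Equity: weight = 20.56/37.38 = 0.5500; cost = 12.91%.
Preferred: weight = 4.89/37.38 = 0.1308; cost = 7.1881%.
Private placement notes: weight = 11.93/37.38 = 0.3192; after-tax cost = 5.46% × (1 − 17%) = 4.5318%.
WACC = 0.5500 × 12.9100% + 0.1308 × 7.1881% + 0.3192 × 4.5318% = 9.4875%.

9.49%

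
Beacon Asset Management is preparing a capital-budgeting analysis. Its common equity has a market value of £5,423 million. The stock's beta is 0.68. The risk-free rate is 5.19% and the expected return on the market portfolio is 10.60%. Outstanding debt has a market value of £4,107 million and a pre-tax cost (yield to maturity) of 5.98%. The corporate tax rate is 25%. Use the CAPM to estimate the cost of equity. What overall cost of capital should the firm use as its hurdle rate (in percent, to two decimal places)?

Market risk premium = 10.6% − 5.19% = 5.41%.
Cost of equity via CAPM: Re = 5.19% + 0.68 × 5.41% = 8.8688%.
Total capital V = 5423 + 4107 = 9530.
Equity: weight = 5423/9530 = 0.5690; cost = 8.8688%.
Debt: weight = 4107/9530 = 0.4310; after-tax cost = 5.98% × (1 − 25%) = 4.4850%.
WACC = 0.5690 × 8.8688% + 0.4310 × 4.4850% = 6.9796%.

6.98%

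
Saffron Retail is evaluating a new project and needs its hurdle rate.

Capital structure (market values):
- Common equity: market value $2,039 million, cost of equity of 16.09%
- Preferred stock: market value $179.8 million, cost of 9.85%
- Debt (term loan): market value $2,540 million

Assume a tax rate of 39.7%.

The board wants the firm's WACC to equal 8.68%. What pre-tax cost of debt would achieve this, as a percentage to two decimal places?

4.39%

Total capital V = 2039 + 179.8 + 2540 = 4758.8.
Equity weight = 2039/4758.8 = 0.4285.
Preferred weight = 179.8/4758.8 = 0.0378.
Term loan weight = 2540/4758.8 = 0.5337.
Equity contribution = 0.4285 × 16.09% = 6.8941%.
Preferred contribution = 0.0378 × 9.85% = 0.3722%.
Remaining for debt = 8.68% − 7.2662% = 1.4138%.
Rd × (1 − 39.7%) × 0.5337 = 1.4138%  ⇒  Rd = 4.3926%.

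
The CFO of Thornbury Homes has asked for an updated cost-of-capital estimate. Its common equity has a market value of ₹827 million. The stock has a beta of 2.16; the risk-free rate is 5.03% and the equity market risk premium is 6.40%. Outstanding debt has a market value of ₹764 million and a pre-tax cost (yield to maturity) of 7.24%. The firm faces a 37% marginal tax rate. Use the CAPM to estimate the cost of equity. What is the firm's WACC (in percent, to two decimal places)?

Cost of equity via CAPM: Re = 5.03% + 2.16 × 6.4% = 18.8540%.
Total capital V = 827 + 764 = 1591.
Equity: weight = 827/1591 = 0.5198; cost = 18.854%.
Debt: weight = 764/1591 = 0.4802; after-tax cost = 7.24% × (1 − 37%) = 4.5612%.
WACC = 0.5198 × 18.8540% + 0.4802 × 4.5612% = 11.9906%.

11.99%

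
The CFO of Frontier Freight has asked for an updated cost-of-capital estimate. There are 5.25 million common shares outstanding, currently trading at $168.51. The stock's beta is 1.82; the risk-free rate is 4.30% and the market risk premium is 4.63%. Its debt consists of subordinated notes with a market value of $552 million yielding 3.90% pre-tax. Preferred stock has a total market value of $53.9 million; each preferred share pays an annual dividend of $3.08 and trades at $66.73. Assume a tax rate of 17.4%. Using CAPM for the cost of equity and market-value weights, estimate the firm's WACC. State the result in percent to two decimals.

Cost of equity via CAPM: Re = 4.3% + 1.82 × 4.63% = 12.7266%.
Cost of preferred: Rp = 3.08 / 66.73 = 4.6156%.
Market value of equity E = 168.51 × 5.25m = 884.6775m.
Total capital V = 884.6775 + 53.9 + 552 = 1490.5775.
Equity: weight = 884.6775/1490.5775 = 0.5935; cost = 12.7266%.
Preferred: weight = 53.9/1490.5775 = 0.0362; cost = 4.6156%.
Subordinated notes: weight = 552/1490.5775 = 0.3703; after-tax cost = 3.9% × (1 − 17.4%) = 3.2214%.
WACC = 0.5935 × 12.7266% + 0.0362 × 4.6156% + 0.3703 × 3.2214% = 8.9133%.

8.91%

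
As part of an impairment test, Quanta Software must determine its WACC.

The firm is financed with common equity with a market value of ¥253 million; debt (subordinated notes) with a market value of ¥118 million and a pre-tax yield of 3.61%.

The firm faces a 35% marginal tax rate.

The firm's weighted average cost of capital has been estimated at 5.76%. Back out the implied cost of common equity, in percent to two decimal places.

Total capital V = 253 + 118 = 371.
Equity weight = 253/371 = 0.6819.
Subordinated notes weight = 118/371 = 0.3181.
Debt contribution = 0.3181 × 3.61% × (1 − 35%) = 0.7463%.
Required equity contribution = 5.76% − 0.7463% = 5.0137%.
Re = 5.0137% / 0.6819 = 7.3521%.

7.35%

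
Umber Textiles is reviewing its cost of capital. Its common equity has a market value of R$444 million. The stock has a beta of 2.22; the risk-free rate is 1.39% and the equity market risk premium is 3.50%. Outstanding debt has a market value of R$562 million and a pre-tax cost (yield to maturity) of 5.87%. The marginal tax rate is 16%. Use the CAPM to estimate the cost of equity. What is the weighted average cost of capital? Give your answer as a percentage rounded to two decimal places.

Cost of equity via CAPM: Re = 1.39% + 2.22 × 3.5% = 9.1600%.
Total capital V = 444 + 562 = 1006.
Equity: weight = 444/1006 = 0.4414; cost = 9.16%.
Debt: weight = 562/1006 = 0.5586; after-tax cost = 5.87% × (1 − 16%) = 4.9308%.
WACC = 0.4414 × 9.1600% + 0.5586 × 4.9308% = 6.7974%.

6.80%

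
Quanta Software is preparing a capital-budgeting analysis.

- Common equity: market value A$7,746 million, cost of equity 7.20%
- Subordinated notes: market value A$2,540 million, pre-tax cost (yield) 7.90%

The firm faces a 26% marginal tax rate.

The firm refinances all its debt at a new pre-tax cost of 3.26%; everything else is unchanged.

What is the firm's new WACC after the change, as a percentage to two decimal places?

6.02%

After the change:
Total capital V = 7746 + 2540 = 10286.
Equity: weight = 7746/10286 = 0.7531; cost = 7.2%.
Subordinated notes: weight = 2540/10286 = 0.2469; after-tax cost = 3.26% × (1 − 26%) = 2.4124%.
WACC = 0.7531 × 7.2000% + 0.2469 × 2.4124% = 6.0178%.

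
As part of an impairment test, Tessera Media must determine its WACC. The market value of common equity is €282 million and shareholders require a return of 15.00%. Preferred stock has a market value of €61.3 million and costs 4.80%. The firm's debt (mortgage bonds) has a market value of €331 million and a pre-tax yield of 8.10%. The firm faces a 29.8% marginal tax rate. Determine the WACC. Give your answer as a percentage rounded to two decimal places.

9.50%

Total capital V = 282 + 61.3 + 331 = 674.3.
Equity: weight = 282/674.3 = 0.4182; cost = 15%.
Preferred: weight = 61.3/674.3 = 0.0909; cost = 4.8%.
Mortgage bonds: weight = 331/674.3 = 0.4909; after-tax cost = 8.1% × (1 − 29.8%) = 5.6862%.
WACC = 0.4182 × 15.0000% + 0.0909 × 4.8000% + 0.4909 × 5.6862% = 9.5008%.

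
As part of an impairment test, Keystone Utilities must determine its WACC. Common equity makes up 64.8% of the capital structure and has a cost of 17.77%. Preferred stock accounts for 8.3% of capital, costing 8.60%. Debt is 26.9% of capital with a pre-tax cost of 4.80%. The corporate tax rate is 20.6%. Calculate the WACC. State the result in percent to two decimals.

After-tax cost of debt = 4.8% × (1 − 20.6%) = 3.8112%.
WACC = 0.648 × 17.7700% + 0.083 × 8.6000% + 0.269 × 3.8112% = 13.2540%.

13.25%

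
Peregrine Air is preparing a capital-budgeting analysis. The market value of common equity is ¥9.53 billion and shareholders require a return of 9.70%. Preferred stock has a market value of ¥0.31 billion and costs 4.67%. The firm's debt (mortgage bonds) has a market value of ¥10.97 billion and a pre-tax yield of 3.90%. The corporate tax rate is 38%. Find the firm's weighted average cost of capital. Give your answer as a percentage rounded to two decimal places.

5.79%

Total capital V = 9.53 + 0.31 + 10.97 = 20.81.
Equity: weight = 9.53/20.81 = 0.4580; cost = 9.7%.
Preferred: weight = 0.31/20.81 = 0.0149; cost = 4.67%.
Mortgage bonds: weight = 10.97/20.81 = 0.5272; after-tax cost = 3.9% × (1 − 38%) = 2.4180%.
WACC = 0.4580 × 9.7000% + 0.0149 × 4.6700% + 0.5272 × 2.4180% = 5.7864%.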